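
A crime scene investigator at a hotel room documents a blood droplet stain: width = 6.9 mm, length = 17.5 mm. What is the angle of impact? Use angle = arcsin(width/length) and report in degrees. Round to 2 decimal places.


Blood spatter impact angle calculation:
width / length = 6.9 / 17.5 = 0.394286
angle = arcsin(0.394286)
angle = 23.22 degrees

23.22


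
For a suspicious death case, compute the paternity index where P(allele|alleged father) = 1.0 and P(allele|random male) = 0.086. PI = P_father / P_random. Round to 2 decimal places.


Paternity Index calculation:
PI = P(allele|father) / P(allele|random)
PI = 1.0 / 0.086
PI = 11.63

11.63


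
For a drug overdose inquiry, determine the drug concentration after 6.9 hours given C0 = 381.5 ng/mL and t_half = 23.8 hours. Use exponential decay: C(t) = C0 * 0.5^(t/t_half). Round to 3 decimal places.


Drug concentration decay:
Number of half-lives = t / t_half = 6.9 / 23.8 = 0.289916
Decay factor = 0.5^0.289916 = 0.81794968
C(t) = 381.5 * 0.81794968 = 312.048 ng/mL

312.048


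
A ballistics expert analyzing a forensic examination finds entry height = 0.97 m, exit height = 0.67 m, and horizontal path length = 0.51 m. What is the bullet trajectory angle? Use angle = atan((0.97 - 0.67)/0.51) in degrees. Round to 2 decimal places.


Bullet trajectory angle:
Height difference = 0.97 - 0.67 = 0.3 m
angle = atan(0.3 / 0.51)
angle = atan(0.588235)
angle = 30.47 degrees

30.47


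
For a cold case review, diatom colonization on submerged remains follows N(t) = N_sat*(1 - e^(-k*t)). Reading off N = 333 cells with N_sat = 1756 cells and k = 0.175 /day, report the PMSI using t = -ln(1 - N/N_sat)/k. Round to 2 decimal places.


PMSI from diatom colonization curve:
N / N_sat = 333 / 1756 = 0.189636
1 - N/N_sat = 0.810364
ln(1 - N/N_sat) = -0.210272
t = -ln(1 - N/N_sat) / k = -(-0.210272) / 0.175 = 1.20 days

1.20


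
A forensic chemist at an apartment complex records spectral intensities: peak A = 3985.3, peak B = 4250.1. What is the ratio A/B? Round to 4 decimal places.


Spectral peak ratio:
Peak A = 3985.3 counts
Peak B = 4250.1 counts
Ratio = 3985.3 / 4250.1 = 0.9377

0.9377


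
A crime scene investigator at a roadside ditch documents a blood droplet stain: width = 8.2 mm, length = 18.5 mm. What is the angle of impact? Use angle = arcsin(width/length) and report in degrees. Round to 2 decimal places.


Blood spatter impact angle calculation:
width / length = 8.2 / 18.5 = 0.443243
angle = arcsin(0.443243)
angle = 26.31 degrees

26.31


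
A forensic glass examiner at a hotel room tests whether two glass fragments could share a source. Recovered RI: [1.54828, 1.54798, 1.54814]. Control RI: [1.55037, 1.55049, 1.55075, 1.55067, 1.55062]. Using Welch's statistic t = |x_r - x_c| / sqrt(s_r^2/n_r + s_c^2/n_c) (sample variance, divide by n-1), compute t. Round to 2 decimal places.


Welch's t-criterion for glass RI comparison:
Recovered mean = sum / n_r = 4.6444 / 3 = 1.5481333
Control mean = sum / n_c = 7.7529 / 5 = 1.55058
Recovered sample variance s_r^2 = 2.25333e-08
Control sample variance s_c^2 = 2.27e-08
Welch SE (unpooled) = sqrt(s_r^2/n_r + s_c^2/n_c) = sqrt(7.51111e-09 + 4.54e-09) = sqrt(1.20511e-08) = 0.000109778
|mean_r - mean_c| = 0.00244667
t = 0.00244667 / 0.000109778 = 22.29

22.29


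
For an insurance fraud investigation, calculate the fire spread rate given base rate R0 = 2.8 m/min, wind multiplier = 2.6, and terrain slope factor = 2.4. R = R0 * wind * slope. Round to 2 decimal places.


Fire spread rate calculation:
R = R0 * wind_factor * slope_factor
= 2.8 * 2.6 * 2.4
= 7.28 * 2.4
= 17.47 m/min

17.47


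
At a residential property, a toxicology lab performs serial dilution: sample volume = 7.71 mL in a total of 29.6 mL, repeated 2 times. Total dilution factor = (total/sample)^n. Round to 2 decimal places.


Dilution factor calculation:
Single dilution = V_total / V_sample = 29.6 / 7.71 ≈ 3.83917
Number of dilutions = 2
Total DF = (29.6 / 7.71)^2 (full precision, rounded at the end) = 14.74

14.74


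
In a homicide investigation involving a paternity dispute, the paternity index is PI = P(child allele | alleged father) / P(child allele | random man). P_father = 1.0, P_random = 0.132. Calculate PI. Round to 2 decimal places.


Paternity Index calculation:
PI = P(allele|father) / P(allele|random)
PI = 1.0 / 0.132
PI = 7.58

7.58


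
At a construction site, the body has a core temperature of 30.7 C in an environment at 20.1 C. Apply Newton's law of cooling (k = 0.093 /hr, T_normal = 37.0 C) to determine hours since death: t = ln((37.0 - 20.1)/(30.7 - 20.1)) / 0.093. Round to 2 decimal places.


Using Newton's law of cooling:
t = ln((T_normal - T_ambient) / (T_body - T_ambient)) / k
T_normal - T_ambient = 16.9
T_body - T_ambient = 10.6
Ratio = 1.59434
ln(ratio) = 0.46646
t = 0.46646 / 0.093 = 5.02 hours

5.02


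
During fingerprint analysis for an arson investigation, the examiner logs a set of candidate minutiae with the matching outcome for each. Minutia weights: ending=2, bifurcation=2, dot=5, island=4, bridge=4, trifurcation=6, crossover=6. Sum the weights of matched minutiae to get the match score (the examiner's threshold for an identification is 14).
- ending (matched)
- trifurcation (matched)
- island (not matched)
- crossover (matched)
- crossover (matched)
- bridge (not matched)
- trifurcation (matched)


Weighted minutiae match score:
  ending: matched, +2 (running total 2)
  trifurcation: matched, +6 (running total 8)
  island: not matched, +0
  crossover: matched, +6 (running total 14)
  crossover: matched, +6 (running total 20)
  bridge: not matched, +0
  trifurcation: matched, +6 (running total 26)
Total score = 26
Threshold = 14; verdict = identification

26


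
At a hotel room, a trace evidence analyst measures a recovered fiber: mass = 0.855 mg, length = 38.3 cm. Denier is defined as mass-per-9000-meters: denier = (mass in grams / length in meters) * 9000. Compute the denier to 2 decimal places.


Denier calculation:
Mass in grams = 0.855 mg / 1000 = 0.000855 g
Length in meters = 38.3 cm / 100 = 0.383 m
Linear density = mass / length = 0.000855 / 0.383 = 0.00223238 g/m
Denier = (g/m) * 9000 = 0.00223238 * 9000 = 20.09

20.09


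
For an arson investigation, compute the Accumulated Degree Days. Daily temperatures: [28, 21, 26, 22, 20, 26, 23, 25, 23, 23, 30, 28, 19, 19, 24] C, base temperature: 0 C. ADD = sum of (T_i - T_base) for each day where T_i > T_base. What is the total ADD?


Computing ADD day by day:
Day 1: max(0, 28 - 0) = 28
Day 2: max(0, 21 - 0) = 21
Day 3: max(0, 26 - 0) = 26
Day 4: max(0, 22 - 0) = 22
Day 5: max(0, 20 - 0) = 20
Day 6: max(0, 26 - 0) = 26
Day 7: max(0, 23 - 0) = 23
Day 8: max(0, 25 - 0) = 25
Day 9: max(0, 23 - 0) = 23
Day 10: max(0, 23 - 0) = 23
Day 11: max(0, 30 - 0) = 30
Day 12: max(0, 28 - 0) = 28
Day 13: max(0, 19 - 0) = 19
Day 14: max(0, 19 - 0) = 19
Day 15: max(0, 24 - 0) = 24
Total ADD = 357

357


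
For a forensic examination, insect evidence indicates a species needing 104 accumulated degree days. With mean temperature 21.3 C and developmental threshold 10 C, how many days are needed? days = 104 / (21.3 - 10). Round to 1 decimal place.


Insect development time:
Effective temperature = avg_temp - T_base = 21.3 - 10 = 11.3 C
Days = ADD / effective_temp = 104 / 11.3 = 9.2 days

9.2


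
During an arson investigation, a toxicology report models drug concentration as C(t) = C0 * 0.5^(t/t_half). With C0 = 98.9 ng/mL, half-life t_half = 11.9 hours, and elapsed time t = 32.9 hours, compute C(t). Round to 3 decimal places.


Drug concentration decay:
Number of half-lives = t / t_half = 32.9 / 11.9 = 2.764706
Decay factor = 0.5^2.764706 = 0.14714332
C(t) = 98.9 * 0.14714332 = 14.552 ng/mL

14.552


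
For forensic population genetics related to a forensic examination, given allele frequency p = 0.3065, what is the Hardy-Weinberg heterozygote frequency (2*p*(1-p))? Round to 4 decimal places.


Hardy-Weinberg heterozygote frequency:
q = 1 - p = 1 - 0.3065 = 0.6935
2pq = 2 * 0.3065 * 0.6935 = 0.4251

0.4251


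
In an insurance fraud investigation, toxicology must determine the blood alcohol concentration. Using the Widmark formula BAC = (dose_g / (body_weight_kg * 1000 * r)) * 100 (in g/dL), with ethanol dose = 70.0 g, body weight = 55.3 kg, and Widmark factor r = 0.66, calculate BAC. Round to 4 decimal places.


Applying the Widmark formula:
BAC = (dose_g / (body_wt * 1000 * r)) * 100
Denominator = 55.3 * 1000 * 0.66 = 36498
BAC = (70.0 / 36498) * 100
BAC = 0.1918 g/dL

0.1918


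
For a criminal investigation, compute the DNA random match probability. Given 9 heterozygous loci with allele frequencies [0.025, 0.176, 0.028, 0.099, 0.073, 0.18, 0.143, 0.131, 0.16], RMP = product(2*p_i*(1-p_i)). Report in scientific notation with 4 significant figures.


Computing RMP for 9 loci:
Locus 1: 2 * 0.025 * 0.975 = 0.04875
Locus 2: 2 * 0.176 * 0.824 = 0.290048
Locus 3: 2 * 0.028 * 0.972 = 0.054432
Locus 4: 2 * 0.099 * 0.901 = 0.178398
Locus 5: 2 * 0.073 * 0.927 = 0.135342
Locus 6: 2 * 0.18 * 0.82 = 0.2952
Locus 7: 2 * 0.143 * 0.857 = 0.245102
Locus 8: 2 * 0.131 * 0.869 = 0.227678
Locus 9: 2 * 0.16 * 0.84 = 0.2688
RMP = 8.229e-08

8.229e-08


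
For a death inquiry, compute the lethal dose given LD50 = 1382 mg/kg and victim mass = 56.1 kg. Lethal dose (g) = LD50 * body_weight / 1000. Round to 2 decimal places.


Lethal dose calculation:
Lethal dose = LD50 * body_weight / 1000
= 1382 * 56.1 / 1000
= 77530.2 / 1000
= 77.53 g

77.53


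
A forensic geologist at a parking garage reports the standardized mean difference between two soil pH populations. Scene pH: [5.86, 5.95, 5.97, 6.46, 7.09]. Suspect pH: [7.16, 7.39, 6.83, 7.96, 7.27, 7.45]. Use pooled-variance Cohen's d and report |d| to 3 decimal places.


Pooled-variance Cohen's d for soil pH comparison:
Scene mean = 31.33 / 5 = 6.266
Suspect mean = 44.06 / 6 = 7.343333
Scene sample variance s_s^2 = 0.26723
Suspect sample variance s_c^2 = 0.139267
Pooled variance = ((n_s-1)*s_s^2 + (n_c-1)*s_c^2) / (n_s + n_c - 2) = 0.196139
Pooled SD = sqrt(0.196139) = 0.442876
Mean difference = -1.077333
|d| = |-1.077333| / 0.442876 = 2.433

2.433


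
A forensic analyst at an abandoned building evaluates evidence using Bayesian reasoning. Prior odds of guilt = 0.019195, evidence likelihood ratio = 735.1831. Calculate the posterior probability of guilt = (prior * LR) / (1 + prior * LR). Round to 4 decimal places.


Bayesian evidence evaluation:
Posterior odds = prior_odds * LR = 0.019195 * 735.1831 = 14.11184
Posterior probability = posterior_odds / (1 + posterior_odds)
= 14.11184 / (1 + 14.11184)
= 14.11184 / 15.11184
= 0.9338

0.9338


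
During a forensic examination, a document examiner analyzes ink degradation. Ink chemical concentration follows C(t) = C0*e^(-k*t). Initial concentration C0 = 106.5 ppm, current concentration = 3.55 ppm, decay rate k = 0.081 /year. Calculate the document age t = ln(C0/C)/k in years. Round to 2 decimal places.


Document age estimation:
C0/C = 106.5 / 3.55 = 30
ln(C0/C) = 3.401197
t = 3.401197 / 0.081 = 41.99 years

41.99


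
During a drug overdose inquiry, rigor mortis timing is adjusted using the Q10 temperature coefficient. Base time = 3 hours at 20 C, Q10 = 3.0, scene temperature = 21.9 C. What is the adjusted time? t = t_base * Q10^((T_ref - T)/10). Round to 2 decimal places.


Rigor mortis time adjustment:
Exponent = (T_ref - T_actual) / 10 = (20 - 21.9) / 10 = -0.19
Q10 factor = 3.0^-0.19 = 0.81161
t_adjusted = 3 * 0.81161 = 2.43 hours

2.43


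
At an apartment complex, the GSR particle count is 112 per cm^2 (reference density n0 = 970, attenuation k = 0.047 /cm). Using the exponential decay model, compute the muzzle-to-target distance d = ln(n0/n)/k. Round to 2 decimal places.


GSR distance calculation:
n0/n = 970 / 112 = 8.660714
ln(n0/n) = 2.158797
d = 2.158797 / 0.047 = 45.93 cm

45.93


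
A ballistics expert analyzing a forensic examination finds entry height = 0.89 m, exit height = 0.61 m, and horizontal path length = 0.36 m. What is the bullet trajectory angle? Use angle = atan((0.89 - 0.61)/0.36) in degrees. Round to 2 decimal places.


Bullet trajectory angle:
Height difference = 0.89 - 0.61 = 0.28 m
angle = atan(0.28 / 0.36)
angle = atan(0.777778)
angle = 37.87 degrees

37.87


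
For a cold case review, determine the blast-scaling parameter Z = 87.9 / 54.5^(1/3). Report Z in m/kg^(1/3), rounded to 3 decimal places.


Scaled distance calculation:
W^(1/3) = 54.5^(1/3) = 3.791393
Z = R / W^(1/3) = 87.9 / 3.791393
Z = 23.184 m/kg^(1/3)

23.184


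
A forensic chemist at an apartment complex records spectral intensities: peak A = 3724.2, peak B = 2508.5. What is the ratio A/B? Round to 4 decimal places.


Spectral peak ratio:
Peak A = 3724.2 counts
Peak B = 2508.5 counts
Ratio = 3724.2 / 2508.5 = 1.4846

1.4846


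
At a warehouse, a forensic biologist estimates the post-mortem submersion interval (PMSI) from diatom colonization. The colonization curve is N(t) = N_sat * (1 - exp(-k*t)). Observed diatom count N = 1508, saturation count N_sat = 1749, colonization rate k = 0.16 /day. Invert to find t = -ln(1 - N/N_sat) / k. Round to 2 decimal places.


PMSI from diatom colonization curve:
N / N_sat = 1508 / 1749 = 0.862207
1 - N/N_sat = 0.137793
ln(1 - N/N_sat) = -1.982003
t = -ln(1 - N/N_sat) / k = -(-1.982003) / 0.16 = 12.39 days

12.39


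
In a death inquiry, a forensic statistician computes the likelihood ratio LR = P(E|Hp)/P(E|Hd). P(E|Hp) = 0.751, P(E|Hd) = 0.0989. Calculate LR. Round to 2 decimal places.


Likelihood ratio calculation:
LR = P(E|Hp) / P(E|Hd)
LR = 0.751 / 0.0989
LR = 7.59

7.59


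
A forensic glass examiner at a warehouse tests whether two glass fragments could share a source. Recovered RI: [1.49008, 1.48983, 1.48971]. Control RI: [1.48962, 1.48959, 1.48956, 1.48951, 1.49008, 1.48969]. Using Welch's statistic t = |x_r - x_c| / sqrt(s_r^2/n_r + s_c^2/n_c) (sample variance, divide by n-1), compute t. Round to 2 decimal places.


Welch's t-criterion for glass RI comparison:
Recovered mean = sum / n_r = 4.46962 / 3 = 1.4898733
Control mean = sum / n_c = 8.93805 / 6 = 1.489675
Recovered sample variance s_r^2 = 3.56333e-08
Control sample variance s_c^2 = 4.299e-08
Welch SE (unpooled) = sqrt(s_r^2/n_r + s_c^2/n_c) = sqrt(1.18778e-08 + 7.165e-09) = sqrt(1.90428e-08) = 0.000137996
|mean_r - mean_c| = 0.000198333
t = 0.000198333 / 0.000137996 = 1.44

1.44


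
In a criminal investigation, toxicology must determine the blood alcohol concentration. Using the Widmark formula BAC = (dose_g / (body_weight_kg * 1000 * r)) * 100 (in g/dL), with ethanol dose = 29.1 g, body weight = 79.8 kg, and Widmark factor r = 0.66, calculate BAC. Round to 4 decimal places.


Applying the Widmark formula:
BAC = (dose_g / (body_wt * 1000 * r)) * 100
Denominator = 79.8 * 1000 * 0.66 = 52668
BAC = (29.1 / 52668) * 100
BAC = 0.0553 g/dL

0.0553


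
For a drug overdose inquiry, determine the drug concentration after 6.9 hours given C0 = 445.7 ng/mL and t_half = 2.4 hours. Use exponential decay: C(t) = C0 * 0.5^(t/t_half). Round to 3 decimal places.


Drug concentration decay:
Number of half-lives = t / t_half = 6.9 / 2.4 = 2.875
Decay factor = 0.5^2.875 = 0.13631347
C(t) = 445.7 * 0.13631347 = 60.755 ng/mL

60.755


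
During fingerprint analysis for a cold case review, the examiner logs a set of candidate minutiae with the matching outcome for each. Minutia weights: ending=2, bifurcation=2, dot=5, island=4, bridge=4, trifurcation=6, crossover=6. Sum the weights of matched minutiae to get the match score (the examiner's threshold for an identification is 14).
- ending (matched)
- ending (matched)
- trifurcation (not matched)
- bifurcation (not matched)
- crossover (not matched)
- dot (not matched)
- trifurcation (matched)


Weighted minutiae match score:
  ending: matched, +2 (running total 2)
  ending: matched, +2 (running total 4)
  trifurcation: not matched, +0
  bifurcation: not matched, +0
  crossover: not matched, +0
  dot: not matched, +0
  trifurcation: matched, +6 (running total 10)
Total score = 10
Threshold = 14; verdict = inconclusive

10


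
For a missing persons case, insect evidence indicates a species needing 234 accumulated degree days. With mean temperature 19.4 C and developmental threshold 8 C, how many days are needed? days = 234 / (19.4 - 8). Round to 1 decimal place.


Insect development time:
Effective temperature = avg_temp - T_base = 19.4 - 8 = 11.4 C
Days = ADD / effective_temp = 234 / 11.4 = 20.5 days

20.5


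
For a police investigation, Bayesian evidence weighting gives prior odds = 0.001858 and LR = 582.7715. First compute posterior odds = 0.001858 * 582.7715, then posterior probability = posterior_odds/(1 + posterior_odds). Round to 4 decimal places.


Bayesian evidence evaluation:
Posterior odds = prior_odds * LR = 0.001858 * 582.7715 = 1.082789
Posterior probability = posterior_odds / (1 + posterior_odds)
= 1.082789 / (1 + 1.082789)
= 1.082789 / 2.082789
= 0.5199

0.5199


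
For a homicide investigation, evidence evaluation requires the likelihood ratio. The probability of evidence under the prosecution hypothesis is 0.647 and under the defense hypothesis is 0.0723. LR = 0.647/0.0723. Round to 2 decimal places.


Likelihood ratio calculation:
LR = P(E|Hp) / P(E|Hd)
LR = 0.647 / 0.0723
LR = 8.95

8.95


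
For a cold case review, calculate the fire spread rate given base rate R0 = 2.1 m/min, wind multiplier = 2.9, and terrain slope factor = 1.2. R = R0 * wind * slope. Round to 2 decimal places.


Fire spread rate calculation:
R = R0 * wind_factor * slope_factor
= 2.1 * 2.9 * 1.2
= 6.09 * 1.2
= 7.31 m/min

7.31


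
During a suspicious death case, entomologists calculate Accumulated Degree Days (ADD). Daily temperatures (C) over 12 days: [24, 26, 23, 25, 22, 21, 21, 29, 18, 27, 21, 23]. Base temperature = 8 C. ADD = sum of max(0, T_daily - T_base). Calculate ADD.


Computing ADD day by day:
Day 1: max(0, 24 - 8) = 16
Day 2: max(0, 26 - 8) = 18
Day 3: max(0, 23 - 8) = 15
Day 4: max(0, 25 - 8) = 17
Day 5: max(0, 22 - 8) = 14
Day 6: max(0, 21 - 8) = 13
Day 7: max(0, 21 - 8) = 13
Day 8: max(0, 29 - 8) = 21
Day 9: max(0, 18 - 8) = 10
Day 10: max(0, 27 - 8) = 19
Day 11: max(0, 21 - 8) = 13
Day 12: max(0, 23 - 8) = 15
Total ADD = 184

184


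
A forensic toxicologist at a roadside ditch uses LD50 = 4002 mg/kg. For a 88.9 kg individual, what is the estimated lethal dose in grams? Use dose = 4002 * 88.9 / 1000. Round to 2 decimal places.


Lethal dose calculation:
Lethal dose = LD50 * body_weight / 1000
= 4002 * 88.9 / 1000
= 355777.8 / 1000
= 355.78 g

355.78


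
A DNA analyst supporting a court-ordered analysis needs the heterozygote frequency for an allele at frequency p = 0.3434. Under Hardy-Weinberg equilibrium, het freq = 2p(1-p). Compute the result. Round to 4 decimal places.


Hardy-Weinberg heterozygote frequency:
q = 1 - p = 1 - 0.3434 = 0.6566
2pq = 2 * 0.3434 * 0.6566 = 0.4510

0.4510


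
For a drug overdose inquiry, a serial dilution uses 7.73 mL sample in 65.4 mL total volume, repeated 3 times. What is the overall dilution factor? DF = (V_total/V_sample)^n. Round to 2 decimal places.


Dilution factor calculation:
Single dilution = V_total / V_sample = 65.4 / 7.73 ≈ 8.460543
Number of dilutions = 3
Total DF = (65.4 / 7.73)^3 (full precision, rounded at the end) = 605.61

605.61


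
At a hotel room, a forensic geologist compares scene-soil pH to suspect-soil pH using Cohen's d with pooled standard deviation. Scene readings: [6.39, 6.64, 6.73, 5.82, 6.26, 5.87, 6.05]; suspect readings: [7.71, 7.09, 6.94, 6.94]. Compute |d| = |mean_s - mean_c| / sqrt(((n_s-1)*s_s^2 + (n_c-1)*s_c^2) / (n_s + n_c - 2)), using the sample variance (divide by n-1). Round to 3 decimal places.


Pooled-variance Cohen's d for soil pH comparison:
Scene mean = 43.76 / 7 = 6.251429
Suspect mean = 28.68 / 4 = 7.17
Scene sample variance s_s^2 = 0.128581
Suspect sample variance s_c^2 = 0.1346
Pooled variance = ((n_s-1)*s_s^2 + (n_c-1)*s_c^2) / (n_s + n_c - 2) = 0.130587
Pooled SD = sqrt(0.130587) = 0.361368
Mean difference = -0.918571
|d| = |-0.918571| / 0.361368 = 2.542

2.542


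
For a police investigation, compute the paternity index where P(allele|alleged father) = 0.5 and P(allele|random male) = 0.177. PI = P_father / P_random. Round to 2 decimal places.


Paternity Index calculation:
PI = P(allele|father) / P(allele|random)
PI = 0.5 / 0.177
PI = 2.82

2.82


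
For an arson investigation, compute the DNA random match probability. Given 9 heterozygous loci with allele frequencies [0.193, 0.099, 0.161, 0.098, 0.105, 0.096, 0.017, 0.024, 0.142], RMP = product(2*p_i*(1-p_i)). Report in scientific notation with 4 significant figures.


Computing RMP for 9 loci:
Locus 1: 2 * 0.193 * 0.807 = 0.311502
Locus 2: 2 * 0.099 * 0.901 = 0.178398
Locus 3: 2 * 0.161 * 0.839 = 0.270158
Locus 4: 2 * 0.098 * 0.902 = 0.176792
Locus 5: 2 * 0.105 * 0.895 = 0.18795
Locus 6: 2 * 0.096 * 0.904 = 0.173568
Locus 7: 2 * 0.017 * 0.983 = 0.033422
Locus 8: 2 * 0.024 * 0.976 = 0.046848
Locus 9: 2 * 0.142 * 0.858 = 0.243672
RMP = 3.303e-08

3.303e-08


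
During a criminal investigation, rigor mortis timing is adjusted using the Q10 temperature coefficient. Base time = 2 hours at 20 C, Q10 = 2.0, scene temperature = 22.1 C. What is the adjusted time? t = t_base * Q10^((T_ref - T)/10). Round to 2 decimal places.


Rigor mortis time adjustment:
Exponent = (T_ref - T_actual) / 10 = (20 - 22.1) / 10 = -0.21
Q10 factor = 2.0^-0.21 = 0.86454
t_adjusted = 2 * 0.86454 = 1.73 hours

1.73


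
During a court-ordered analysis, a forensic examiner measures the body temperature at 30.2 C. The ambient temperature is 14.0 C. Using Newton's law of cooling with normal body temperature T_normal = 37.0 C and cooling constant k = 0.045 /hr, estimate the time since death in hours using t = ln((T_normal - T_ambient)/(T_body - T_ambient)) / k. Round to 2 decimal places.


Using Newton's law of cooling:
t = ln((T_normal - T_ambient) / (T_body - T_ambient)) / k
T_normal - T_ambient = 23.0
T_body - T_ambient = 16.2
Ratio = 1.419753
ln(ratio) = 0.350483
t = 0.350483 / 0.045 = 7.79 hours

7.79


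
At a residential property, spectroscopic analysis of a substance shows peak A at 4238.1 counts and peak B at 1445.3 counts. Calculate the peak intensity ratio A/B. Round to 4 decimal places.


Spectral peak ratio:
Peak A = 4238.1 counts
Peak B = 1445.3 counts
Ratio = 4238.1 / 1445.3 = 2.9323

2.9323


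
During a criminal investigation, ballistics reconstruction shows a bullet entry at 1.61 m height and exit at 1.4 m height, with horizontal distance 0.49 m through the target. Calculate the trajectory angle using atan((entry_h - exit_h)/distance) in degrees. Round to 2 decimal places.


Bullet trajectory angle:
Height difference = 1.61 - 1.4 = 0.21 m
angle = atan(0.21 / 0.49)
angle = atan(0.428571)
angle = 23.20 degrees

23.20


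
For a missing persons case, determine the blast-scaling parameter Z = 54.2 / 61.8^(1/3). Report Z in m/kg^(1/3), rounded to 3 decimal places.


Scaled distance calculation:
W^(1/3) = 61.8^(1/3) = 3.953631
Z = R / W^(1/3) = 54.2 / 3.953631
Z = 13.709 m/kg^(1/3)

13.709


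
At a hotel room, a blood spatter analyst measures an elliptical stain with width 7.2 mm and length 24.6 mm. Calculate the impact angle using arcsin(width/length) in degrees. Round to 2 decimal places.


Blood spatter impact angle calculation:
width / length = 7.2 / 24.6 = 0.292683
angle = arcsin(0.292683)
angle = 17.02 degrees

17.02


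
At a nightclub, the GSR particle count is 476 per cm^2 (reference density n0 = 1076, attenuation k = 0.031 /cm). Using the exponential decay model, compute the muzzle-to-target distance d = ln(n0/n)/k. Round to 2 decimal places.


GSR distance calculation:
n0/n = 1076 / 476 = 2.260504
ln(n0/n) = 0.815588
d = 0.815588 / 0.031 = 26.31 cm

26.31


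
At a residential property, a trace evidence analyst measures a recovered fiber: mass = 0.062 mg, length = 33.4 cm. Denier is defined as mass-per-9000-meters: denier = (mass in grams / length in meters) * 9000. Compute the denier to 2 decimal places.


Denier calculation:
Mass in grams = 0.062 mg / 1000 = 0.000062 g
Length in meters = 33.4 cm / 100 = 0.334 m
Linear density = mass / length = 0.000062 / 0.334 = 0.00018563 g/m
Denier = (g/m) * 9000 = 0.00018563 * 9000 = 1.67

1.67


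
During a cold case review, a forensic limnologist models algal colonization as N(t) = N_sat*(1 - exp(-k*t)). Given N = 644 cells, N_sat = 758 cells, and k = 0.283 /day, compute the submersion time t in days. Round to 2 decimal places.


PMSI from diatom colonization curve:
N / N_sat = 644 / 758 = 0.849604
1 - N/N_sat = 0.150396
ln(1 - N/N_sat) = -1.894483
t = -ln(1 - N/N_sat) / k = -(-1.894483) / 0.283 = 6.69 days

6.69


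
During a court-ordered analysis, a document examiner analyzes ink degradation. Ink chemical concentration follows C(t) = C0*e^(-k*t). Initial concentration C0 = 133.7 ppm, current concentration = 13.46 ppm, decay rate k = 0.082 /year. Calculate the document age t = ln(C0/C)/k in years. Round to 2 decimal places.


Document age estimation:
C0/C = 133.7 / 13.46 = 9.933135
ln(C0/C) = 2.295876
t = 2.295876 / 0.082 = 28.00 years

28.00


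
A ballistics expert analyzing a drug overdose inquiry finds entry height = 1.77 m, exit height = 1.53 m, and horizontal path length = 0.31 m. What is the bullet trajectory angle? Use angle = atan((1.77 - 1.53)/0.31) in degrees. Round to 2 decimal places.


Bullet trajectory angle:
Height difference = 1.77 - 1.53 = 0.24 m
angle = atan(0.24 / 0.31)
angle = atan(0.774194)
angle = 37.75 degrees

37.75


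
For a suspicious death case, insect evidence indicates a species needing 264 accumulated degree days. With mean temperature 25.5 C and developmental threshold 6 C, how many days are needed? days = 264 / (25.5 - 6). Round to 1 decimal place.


Insect development time:
Effective temperature = avg_temp - T_base = 25.5 - 6 = 19.5 C
Days = ADD / effective_temp = 264 / 19.5 = 13.5 days

13.5


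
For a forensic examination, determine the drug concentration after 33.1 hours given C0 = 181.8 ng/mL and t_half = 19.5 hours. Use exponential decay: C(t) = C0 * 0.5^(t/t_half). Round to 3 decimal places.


Drug concentration decay:
Number of half-lives = t / t_half = 33.1 / 19.5 = 1.697436
Decay factor = 0.5^1.697436 = 0.3083336
C(t) = 181.8 * 0.3083336 = 56.055 ng/mL

56.055


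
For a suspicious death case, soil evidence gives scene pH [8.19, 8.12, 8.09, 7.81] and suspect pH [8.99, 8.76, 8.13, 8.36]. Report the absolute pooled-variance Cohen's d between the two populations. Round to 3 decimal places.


Pooled-variance Cohen's d for soil pH comparison:
Scene mean = 32.21 / 4 = 8.0525
Suspect mean = 34.24 / 4 = 8.56
Scene sample variance s_s^2 = 0.027892
Suspect sample variance s_c^2 = 0.149933
Pooled variance = ((n_s-1)*s_s^2 + (n_c-1)*s_c^2) / (n_s + n_c - 2) = 0.088912
Pooled SD = sqrt(0.088912) = 0.298181
Mean difference = -0.5075
|d| = |-0.5075| / 0.298181 = 1.702

1.702


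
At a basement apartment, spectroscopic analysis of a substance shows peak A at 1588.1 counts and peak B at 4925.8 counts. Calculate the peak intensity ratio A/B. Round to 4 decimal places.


Spectral peak ratio:
Peak A = 1588.1 counts
Peak B = 4925.8 counts
Ratio = 1588.1 / 4925.8 = 0.3224

0.3224


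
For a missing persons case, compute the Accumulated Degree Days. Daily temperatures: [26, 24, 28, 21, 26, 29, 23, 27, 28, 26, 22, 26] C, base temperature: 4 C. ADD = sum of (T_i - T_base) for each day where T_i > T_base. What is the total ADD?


Computing ADD day by day:
Day 1: max(0, 26 - 4) = 22
Day 2: max(0, 24 - 4) = 20
Day 3: max(0, 28 - 4) = 24
Day 4: max(0, 21 - 4) = 17
Day 5: max(0, 26 - 4) = 22
Day 6: max(0, 29 - 4) = 25
Day 7: max(0, 23 - 4) = 19
Day 8: max(0, 27 - 4) = 23
Day 9: max(0, 28 - 4) = 24
Day 10: max(0, 26 - 4) = 22
Day 11: max(0, 22 - 4) = 18
Day 12: max(0, 26 - 4) = 22
Total ADD = 258

258


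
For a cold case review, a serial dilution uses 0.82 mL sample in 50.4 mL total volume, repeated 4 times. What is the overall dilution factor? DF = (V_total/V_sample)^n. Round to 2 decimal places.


Dilution factor calculation:
Single dilution = V_total / V_sample = 50.4 / 0.82 ≈ 61.463415
Number of dilutions = 4
Total DF = (50.4 / 0.82)^4 (full precision, rounded at the end) = 14271405.18

14271405.18


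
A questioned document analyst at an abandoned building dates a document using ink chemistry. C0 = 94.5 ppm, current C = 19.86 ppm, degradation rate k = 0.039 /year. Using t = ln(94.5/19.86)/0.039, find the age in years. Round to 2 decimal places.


Document age estimation:
C0/C = 94.5 / 19.86 = 4.758308
ln(C0/C) = 1.559892
t = 1.559892 / 0.039 = 40.00 years

40.00


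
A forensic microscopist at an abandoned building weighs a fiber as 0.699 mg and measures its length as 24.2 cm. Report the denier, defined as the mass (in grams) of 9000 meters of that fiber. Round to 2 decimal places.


Denier calculation:
Mass in grams = 0.699 mg / 1000 = 0.000699 g
Length in meters = 24.2 cm / 100 = 0.242 m
Linear density = mass / length = 0.000699 / 0.242 = 0.00288843 g/m
Denier = (g/m) * 9000 = 0.00288843 * 9000 = 26.00

26.00


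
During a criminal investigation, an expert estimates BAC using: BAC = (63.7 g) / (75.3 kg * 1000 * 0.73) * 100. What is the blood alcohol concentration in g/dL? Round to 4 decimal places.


Applying the Widmark formula:
BAC = (dose_g / (body_wt * 1000 * r)) * 100
Denominator = 75.3 * 1000 * 0.73 = 54969
BAC = (63.7 / 54969) * 100
BAC = 0.1159 g/dL

0.1159


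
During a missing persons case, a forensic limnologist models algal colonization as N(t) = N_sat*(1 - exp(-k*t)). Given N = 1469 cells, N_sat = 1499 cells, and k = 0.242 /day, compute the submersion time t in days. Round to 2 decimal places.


PMSI from diatom colonization curve:
N / N_sat = 1469 / 1499 = 0.979987
1 - N/N_sat = 0.020013
ln(1 - N/N_sat) = -3.911373
t = -ln(1 - N/N_sat) / k = -(-3.911373) / 0.242 = 16.16 days

16.16


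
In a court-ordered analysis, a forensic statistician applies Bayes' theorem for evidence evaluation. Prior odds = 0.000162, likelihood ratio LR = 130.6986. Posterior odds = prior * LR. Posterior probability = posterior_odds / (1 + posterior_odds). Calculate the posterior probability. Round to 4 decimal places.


Bayesian evidence evaluation:
Posterior odds = prior_odds * LR = 0.000162 * 130.6986 = 0.02117317
Posterior probability = posterior_odds / (1 + posterior_odds)
= 0.02117317 / (1 + 0.02117317)
= 0.02117317 / 1.02117317
= 0.0207

0.0207


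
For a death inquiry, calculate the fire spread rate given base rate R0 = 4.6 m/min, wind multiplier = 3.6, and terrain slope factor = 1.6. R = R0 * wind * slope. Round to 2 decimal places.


Fire spread rate calculation:
R = R0 * wind_factor * slope_factor
= 4.6 * 3.6 * 1.6
= 16.56 * 1.6
= 26.50 m/min

26.50


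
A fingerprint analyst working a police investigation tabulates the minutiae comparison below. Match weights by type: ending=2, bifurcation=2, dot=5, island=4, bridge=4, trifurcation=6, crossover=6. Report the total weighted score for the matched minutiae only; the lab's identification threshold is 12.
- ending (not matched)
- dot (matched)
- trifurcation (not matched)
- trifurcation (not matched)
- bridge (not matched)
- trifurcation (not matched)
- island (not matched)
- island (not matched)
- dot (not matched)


Weighted minutiae match score:
  ending: not matched, +0
  dot: matched, +5 (running total 5)
  trifurcation: not matched, +0
  trifurcation: not matched, +0
  bridge: not matched, +0
  trifurcation: not matched, +0
  island: not matched, +0
  island: not matched, +0
  dot: not matched, +0
Total score = 5
Threshold = 12; verdict = inconclusive

5


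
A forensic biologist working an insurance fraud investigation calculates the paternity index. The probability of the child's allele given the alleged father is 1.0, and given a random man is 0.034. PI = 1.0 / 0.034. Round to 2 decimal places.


Paternity Index calculation:
PI = P(allele|father) / P(allele|random)
PI = 1.0 / 0.034
PI = 29.41

29.41


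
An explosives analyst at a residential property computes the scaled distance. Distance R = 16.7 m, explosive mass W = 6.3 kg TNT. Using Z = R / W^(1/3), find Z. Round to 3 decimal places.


Scaled distance calculation:
W^(1/3) = 6.3^(1/3) = 1.846915
Z = R / W^(1/3) = 16.7 / 1.846915
Z = 9.042 m/kg^(1/3)

9.042


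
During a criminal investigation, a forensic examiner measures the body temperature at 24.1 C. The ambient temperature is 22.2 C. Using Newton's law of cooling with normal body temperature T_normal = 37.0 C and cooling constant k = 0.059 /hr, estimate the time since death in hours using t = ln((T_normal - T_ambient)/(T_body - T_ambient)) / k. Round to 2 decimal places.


Using Newton's law of cooling:
t = ln((T_normal - T_ambient) / (T_body - T_ambient)) / k
T_normal - T_ambient = 14.8
T_body - T_ambient = 1.9
Ratio = 7.789474
ln(ratio) = 2.052773
t = 2.052773 / 0.059 = 34.79 hours

34.79


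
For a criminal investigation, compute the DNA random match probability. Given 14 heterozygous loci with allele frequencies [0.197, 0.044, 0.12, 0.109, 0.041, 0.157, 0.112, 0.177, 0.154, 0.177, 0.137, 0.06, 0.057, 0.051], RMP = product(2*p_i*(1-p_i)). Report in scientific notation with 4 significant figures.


Computing RMP for 14 loci:
Locus 1: 2 * 0.197 * 0.803 = 0.316382
Locus 2: 2 * 0.044 * 0.956 = 0.084128
Locus 3: 2 * 0.12 * 0.88 = 0.2112
Locus 4: 2 * 0.109 * 0.891 = 0.194238
Locus 5: 2 * 0.041 * 0.959 = 0.078638
Locus 6: 2 * 0.157 * 0.843 = 0.264702
Locus 7: 2 * 0.112 * 0.888 = 0.198912
Locus 8: 2 * 0.177 * 0.823 = 0.291342
Locus 9: 2 * 0.154 * 0.846 = 0.260568
Locus 10: 2 * 0.177 * 0.823 = 0.291342
Locus 11: 2 * 0.137 * 0.863 = 0.236462
Locus 12: 2 * 0.06 * 0.94 = 0.1128
Locus 13: 2 * 0.057 * 0.943 = 0.107502
Locus 14: 2 * 0.051 * 0.949 = 0.096798
RMP = 2.775e-11

2.775e-11


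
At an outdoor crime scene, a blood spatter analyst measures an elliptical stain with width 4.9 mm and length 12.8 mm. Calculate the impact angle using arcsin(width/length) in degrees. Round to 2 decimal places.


Blood spatter impact angle calculation:
width / length = 4.9 / 12.8 = 0.382812
angle = arcsin(0.382812)
angle = 22.51 degrees

22.51


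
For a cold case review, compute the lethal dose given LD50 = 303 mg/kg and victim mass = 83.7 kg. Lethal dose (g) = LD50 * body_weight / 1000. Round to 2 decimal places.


Lethal dose calculation:
Lethal dose = LD50 * body_weight / 1000
= 303 * 83.7 / 1000
= 25361.1 / 1000
= 25.36 g

25.36


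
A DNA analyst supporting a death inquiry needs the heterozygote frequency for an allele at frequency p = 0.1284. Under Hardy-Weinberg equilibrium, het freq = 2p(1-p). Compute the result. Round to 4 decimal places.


Hardy-Weinberg heterozygote frequency:
q = 1 - p = 1 - 0.1284 = 0.8716
2pq = 2 * 0.1284 * 0.8716 = 0.2238

0.2238


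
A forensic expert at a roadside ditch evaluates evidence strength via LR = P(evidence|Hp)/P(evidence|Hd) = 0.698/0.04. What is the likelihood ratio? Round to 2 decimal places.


Likelihood ratio calculation:
LR = P(E|Hp) / P(E|Hd)
LR = 0.698 / 0.04
LR = 17.45

17.45


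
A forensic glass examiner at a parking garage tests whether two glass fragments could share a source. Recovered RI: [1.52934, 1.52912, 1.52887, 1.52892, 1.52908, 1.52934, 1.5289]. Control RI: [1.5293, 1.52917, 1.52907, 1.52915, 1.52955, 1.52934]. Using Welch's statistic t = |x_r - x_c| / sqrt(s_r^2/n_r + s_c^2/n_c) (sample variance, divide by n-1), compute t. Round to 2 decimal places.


Welch's t-criterion for glass RI comparison:
Recovered mean = sum / n_r = 10.70357 / 7 = 1.5290814
Control mean = sum / n_c = 9.17558 / 6 = 1.5292633
Recovered sample variance s_r^2 = 3.98143e-08
Control sample variance s_c^2 = 2.96667e-08
Welch SE (unpooled) = sqrt(s_r^2/n_r + s_c^2/n_c) = sqrt(5.68776e-09 + 4.94444e-09) = sqrt(1.06322e-08) = 0.000103113
|mean_r - mean_c| = 0.000181905
t = 0.000181905 / 0.000103113 = 1.76

1.76


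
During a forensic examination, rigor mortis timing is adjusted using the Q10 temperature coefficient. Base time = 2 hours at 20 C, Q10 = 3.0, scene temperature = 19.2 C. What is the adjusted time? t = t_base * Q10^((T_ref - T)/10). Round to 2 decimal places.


Rigor mortis time adjustment:
Exponent = (T_ref - T_actual) / 10 = (20 - 19.2) / 10 = 0.08
Q10 factor = 3.0^0.08 = 1.09187
t_adjusted = 2 * 1.09187 = 2.18 hours

2.18


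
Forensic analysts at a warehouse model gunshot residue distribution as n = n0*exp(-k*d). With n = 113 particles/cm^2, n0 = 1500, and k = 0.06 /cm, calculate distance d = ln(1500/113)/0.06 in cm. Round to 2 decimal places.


GSR distance calculation:
n0/n = 1500 / 113 = 13.274336
ln(n0/n) = 2.585833
d = 2.585833 / 0.06 = 43.10 cm

43.10


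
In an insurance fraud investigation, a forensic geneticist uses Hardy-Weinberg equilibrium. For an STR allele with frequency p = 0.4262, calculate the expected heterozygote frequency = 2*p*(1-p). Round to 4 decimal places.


Hardy-Weinberg heterozygote frequency:
q = 1 - p = 1 - 0.4262 = 0.5738
2pq = 2 * 0.4262 * 0.5738 = 0.4891

0.4891


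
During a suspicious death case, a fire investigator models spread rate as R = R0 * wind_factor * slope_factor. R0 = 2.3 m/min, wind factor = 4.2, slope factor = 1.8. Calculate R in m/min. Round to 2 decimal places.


Fire spread rate calculation:
R = R0 * wind_factor * slope_factor
= 2.3 * 4.2 * 1.8
= 9.66 * 1.8
= 17.39 m/min

17.39


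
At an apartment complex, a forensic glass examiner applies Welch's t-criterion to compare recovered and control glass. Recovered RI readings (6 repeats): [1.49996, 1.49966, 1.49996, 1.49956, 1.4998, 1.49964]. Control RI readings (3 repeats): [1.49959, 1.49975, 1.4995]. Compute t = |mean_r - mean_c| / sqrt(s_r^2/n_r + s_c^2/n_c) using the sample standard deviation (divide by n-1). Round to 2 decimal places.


Welch's t-criterion for glass RI comparison:
Recovered mean = sum / n_r = 8.99858 / 6 = 1.4997633
Control mean = sum / n_c = 4.49884 / 3 = 1.4996133
Recovered sample variance s_r^2 = 2.91867e-08
Control sample variance s_c^2 = 1.60333e-08
Welch SE (unpooled) = sqrt(s_r^2/n_r + s_c^2/n_c) = sqrt(4.86444e-09 + 5.34444e-09) = sqrt(1.02089e-08) = 0.000101039
|mean_r - mean_c| = 0.00015
t = 0.00015 / 0.000101039 = 1.48

1.48


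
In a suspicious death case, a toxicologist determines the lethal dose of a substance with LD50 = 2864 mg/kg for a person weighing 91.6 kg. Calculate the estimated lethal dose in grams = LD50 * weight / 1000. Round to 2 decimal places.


Lethal dose calculation:
Lethal dose = LD50 * body_weight / 1000
= 2864 * 91.6 / 1000
= 262342.4 / 1000
= 262.34 g

262.34


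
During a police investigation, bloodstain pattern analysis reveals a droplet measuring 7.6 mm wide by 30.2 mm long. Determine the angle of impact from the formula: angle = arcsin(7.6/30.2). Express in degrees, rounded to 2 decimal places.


Blood spatter impact angle calculation:
width / length = 7.6 / 30.2 = 0.251656
angle = arcsin(0.251656)
angle = 14.58 degrees

14.58


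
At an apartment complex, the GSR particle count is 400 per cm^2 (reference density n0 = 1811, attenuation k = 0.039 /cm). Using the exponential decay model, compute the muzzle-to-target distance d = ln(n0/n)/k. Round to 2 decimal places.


GSR distance calculation:
n0/n = 1811 / 400 = 4.5275
ln(n0/n) = 1.51017
d = 1.51017 / 0.039 = 38.72 cm

38.72


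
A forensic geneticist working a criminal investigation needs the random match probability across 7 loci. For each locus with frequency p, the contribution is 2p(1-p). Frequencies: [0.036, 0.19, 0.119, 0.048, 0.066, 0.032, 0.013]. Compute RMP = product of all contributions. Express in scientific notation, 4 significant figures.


Computing RMP for 7 loci:
Locus 1: 2 * 0.036 * 0.964 = 0.069408
Locus 2: 2 * 0.19 * 0.81 = 0.3078
Locus 3: 2 * 0.119 * 0.881 = 0.209678
Locus 4: 2 * 0.048 * 0.952 = 0.091392
Locus 5: 2 * 0.066 * 0.934 = 0.123288
Locus 6: 2 * 0.032 * 0.968 = 0.061952
Locus 7: 2 * 0.013 * 0.987 = 0.025662
RMP = 8.024e-08

8.024e-08
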